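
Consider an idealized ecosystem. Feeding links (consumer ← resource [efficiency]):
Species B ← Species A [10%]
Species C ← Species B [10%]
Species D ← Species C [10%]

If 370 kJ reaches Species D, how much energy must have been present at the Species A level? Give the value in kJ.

370000 kJ

Cumulative transfer efficiency: 0.1 × 0.1 × 0.1 = 0.001
Species A energy = 370 / 0.001 = 370000 kJ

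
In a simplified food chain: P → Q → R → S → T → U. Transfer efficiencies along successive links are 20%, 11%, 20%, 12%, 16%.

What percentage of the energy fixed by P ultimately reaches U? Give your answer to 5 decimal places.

Product of link efficiencies: 0.2 × 0.11 × 0.2 × 0.12 × 0.16 = 0.00008448
As a percentage: 0.00008448 × 100 = 0.00845%

0.00845%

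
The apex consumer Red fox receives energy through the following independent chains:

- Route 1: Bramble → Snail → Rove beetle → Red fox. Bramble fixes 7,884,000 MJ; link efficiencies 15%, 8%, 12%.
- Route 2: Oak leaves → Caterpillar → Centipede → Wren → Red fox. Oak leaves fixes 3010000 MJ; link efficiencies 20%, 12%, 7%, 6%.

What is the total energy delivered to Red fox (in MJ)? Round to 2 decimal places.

11656.37 MJ

Route 1: 7884000 × 0.15 × 0.08 × 0.12 = 11352.96 MJ
Route 2: 3010000 × 0.2 × 0.12 × 0.07 × 0.06 = 303.408 MJ
Total at Red fox: 11352.96 + 303.408 = 11656.368 MJ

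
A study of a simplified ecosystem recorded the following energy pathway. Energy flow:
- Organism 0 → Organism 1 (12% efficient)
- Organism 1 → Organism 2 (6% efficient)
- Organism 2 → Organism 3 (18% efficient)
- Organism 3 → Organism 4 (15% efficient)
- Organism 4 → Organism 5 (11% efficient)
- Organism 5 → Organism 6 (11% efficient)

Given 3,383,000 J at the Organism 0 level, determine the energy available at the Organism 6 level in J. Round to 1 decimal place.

Organism 1: 3383000 × 0.12 = 405960 J
Organism 2: 405960 × 0.06 = 24357.6 J
Organism 3: 24357.6 × 0.18 = 4384.368 J
Organism 4: 4384.368 × 0.15 = 657.6552 J
Organism 5: 657.6552 × 0.11 = 72.342072 J
Organism 6: 72.342072 × 0.11 = 7.95762792 J

8.0 J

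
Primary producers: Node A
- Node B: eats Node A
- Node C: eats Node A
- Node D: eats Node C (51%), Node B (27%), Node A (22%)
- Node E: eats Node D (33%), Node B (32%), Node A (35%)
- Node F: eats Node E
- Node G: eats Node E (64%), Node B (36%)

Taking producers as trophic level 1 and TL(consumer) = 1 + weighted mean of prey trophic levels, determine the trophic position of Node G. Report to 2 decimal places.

Node B: 1 + 1 = 2
Node C: 1 + 1 = 2
Node D: 1 + (0.51×2 + 0.27×2 + 0.22×1) = 2.78
Node E: 1 + (0.33×2.78 + 0.32×2 + 0.35×1) = 2.9074
Node F: 1 + 2.9074 = 3.9074
Node G: 1 + (0.64×2.9074 + 0.36×2) = 3.580736

3.58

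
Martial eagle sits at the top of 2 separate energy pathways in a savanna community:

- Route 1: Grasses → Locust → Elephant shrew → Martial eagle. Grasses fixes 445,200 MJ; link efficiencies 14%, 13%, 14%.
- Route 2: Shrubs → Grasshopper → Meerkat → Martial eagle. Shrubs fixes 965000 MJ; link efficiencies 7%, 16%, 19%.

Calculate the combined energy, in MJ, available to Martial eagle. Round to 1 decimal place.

Route 1: 445200 × 0.14 × 0.13 × 0.14 = 1134.3696 MJ
Route 2: 965000 × 0.07 × 0.16 × 0.19 = 2053.52 MJ
Total at Martial eagle: 1134.3696 + 2053.52 = 3187.8896 MJ

3187.9 MJ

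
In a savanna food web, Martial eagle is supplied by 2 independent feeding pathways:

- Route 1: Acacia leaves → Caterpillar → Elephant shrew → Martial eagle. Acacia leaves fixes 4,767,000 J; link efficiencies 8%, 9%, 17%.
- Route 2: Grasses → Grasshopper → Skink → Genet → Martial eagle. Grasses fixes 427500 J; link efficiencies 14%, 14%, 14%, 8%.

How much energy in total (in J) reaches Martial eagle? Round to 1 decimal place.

5928.7 J

Route 1: 4767000 × 0.08 × 0.09 × 0.17 = 5834.808 J
Route 2: 427500 × 0.14 × 0.14 × 0.14 × 0.08 = 93.8448 J
Total at Martial eagle: 5834.808 + 93.8448 = 5928.6528 J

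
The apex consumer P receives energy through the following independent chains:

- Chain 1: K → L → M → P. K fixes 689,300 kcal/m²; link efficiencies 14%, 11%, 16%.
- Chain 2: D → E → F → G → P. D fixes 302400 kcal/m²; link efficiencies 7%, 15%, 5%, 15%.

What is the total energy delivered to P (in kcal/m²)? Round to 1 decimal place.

Chain 1: 689300 × 0.14 × 0.11 × 0.16 = 1698.4352 kcal/m²
Chain 2: 302400 × 0.07 × 0.15 × 0.05 × 0.15 = 23.814 kcal/m²
Total at P: 1698.4352 + 23.814 = 1722.2492 kcal/m²

1722.2 kcal/m²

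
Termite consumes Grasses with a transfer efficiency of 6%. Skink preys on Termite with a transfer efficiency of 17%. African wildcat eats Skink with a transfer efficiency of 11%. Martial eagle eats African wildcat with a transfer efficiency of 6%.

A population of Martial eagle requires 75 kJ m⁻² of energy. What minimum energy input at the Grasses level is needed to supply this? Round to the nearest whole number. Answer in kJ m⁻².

1114082 kJ m⁻²

Cumulative transfer efficiency: 0.06 × 0.17 × 0.11 × 0.06 = 0.00006732
Grasses energy = 75 / 0.00006732 = 1114082 kJ m⁻²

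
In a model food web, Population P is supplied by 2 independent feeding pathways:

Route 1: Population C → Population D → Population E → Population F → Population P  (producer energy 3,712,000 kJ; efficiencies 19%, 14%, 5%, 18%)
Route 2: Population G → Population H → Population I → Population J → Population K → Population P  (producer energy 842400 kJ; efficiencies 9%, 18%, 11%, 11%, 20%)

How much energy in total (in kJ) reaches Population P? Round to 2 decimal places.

Route 1: 3712000 × 0.19 × 0.14 × 0.05 × 0.18 = 888.6528 kJ
Route 2: 842400 × 0.09 × 0.18 × 0.11 × 0.11 × 0.2 = 33.0254496 kJ
Total at Population P: 888.6528 + 33.0254496 = 921.6782496 kJ

921.68 kJ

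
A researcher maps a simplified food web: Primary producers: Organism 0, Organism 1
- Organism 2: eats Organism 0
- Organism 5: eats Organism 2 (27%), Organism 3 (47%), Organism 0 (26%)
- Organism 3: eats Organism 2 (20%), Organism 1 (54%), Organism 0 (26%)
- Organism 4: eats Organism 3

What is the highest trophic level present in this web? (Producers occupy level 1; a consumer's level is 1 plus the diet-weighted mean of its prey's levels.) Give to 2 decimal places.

Organism 2: 1 + 1 = 2
Organism 3: 1 + (0.2×2 + 0.54×1 + 0.26×1) = 2.2
Organism 4: 1 + 2.2 = 3.2
Organism 5: 1 + (0.27×2 + 0.47×2.2 + 0.26×1) = 2.834

3.20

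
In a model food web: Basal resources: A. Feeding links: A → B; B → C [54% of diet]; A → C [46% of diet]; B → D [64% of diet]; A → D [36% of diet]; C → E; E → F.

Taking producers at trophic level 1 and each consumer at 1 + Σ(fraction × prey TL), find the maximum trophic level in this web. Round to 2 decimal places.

4.54

B: 1 + 1 = 2
C: 1 + (0.54×2 + 0.46×1) = 2.54
D: 1 + (0.64×2 + 0.36×1) = 2.64
E: 1 + 2.54 = 3.54
F: 1 + 3.54 = 4.54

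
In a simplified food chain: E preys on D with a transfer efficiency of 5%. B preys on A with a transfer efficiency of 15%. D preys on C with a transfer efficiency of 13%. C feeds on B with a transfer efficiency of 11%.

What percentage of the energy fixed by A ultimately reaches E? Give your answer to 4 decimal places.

0.0107%

Product of link efficiencies: 0.15 × 0.11 × 0.13 × 0.05 = 0.00010725
As a percentage: 0.00010725 × 100 = 0.0107%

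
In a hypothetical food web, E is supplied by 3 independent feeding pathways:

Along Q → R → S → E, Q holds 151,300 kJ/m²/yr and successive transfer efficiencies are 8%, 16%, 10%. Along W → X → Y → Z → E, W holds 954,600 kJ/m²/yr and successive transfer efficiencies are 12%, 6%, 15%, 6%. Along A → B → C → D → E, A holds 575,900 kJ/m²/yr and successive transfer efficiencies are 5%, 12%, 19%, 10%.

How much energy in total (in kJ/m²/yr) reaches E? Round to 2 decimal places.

321.17 kJ/m²/yr

Via Q: 151300 × 0.08 × 0.16 × 0.1 = 193.664 kJ/m²/yr
Via W: 954600 × 0.12 × 0.06 × 0.15 × 0.06 = 61.85808 kJ/m²/yr
Via A: 575900 × 0.05 × 0.12 × 0.19 × 0.1 = 65.6526 kJ/m²/yr
Total at E: 193.664 + 61.85808 + 65.6526 = 321.17468 kJ/m²/yr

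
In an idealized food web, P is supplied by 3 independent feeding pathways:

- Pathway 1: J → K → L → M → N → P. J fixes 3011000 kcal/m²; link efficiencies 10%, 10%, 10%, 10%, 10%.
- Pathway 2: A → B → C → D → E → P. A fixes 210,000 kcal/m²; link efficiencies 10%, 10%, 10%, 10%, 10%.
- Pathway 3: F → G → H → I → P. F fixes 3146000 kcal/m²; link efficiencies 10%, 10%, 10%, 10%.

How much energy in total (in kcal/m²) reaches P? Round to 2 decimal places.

Pathway 1: 3011000 × 0.1 × 0.1 × 0.1 × 0.1 × 0.1 = 30.11 kcal/m²
Pathway 2: 210000 × 0.1 × 0.1 × 0.1 × 0.1 × 0.1 = 2.1 kcal/m²
Pathway 3: 3146000 × 0.1 × 0.1 × 0.1 × 0.1 = 314.6 kcal/m²
Total at P: 30.11 + 2.1 + 314.6 = 346.81 kcal/m²

346.81 kcal/m²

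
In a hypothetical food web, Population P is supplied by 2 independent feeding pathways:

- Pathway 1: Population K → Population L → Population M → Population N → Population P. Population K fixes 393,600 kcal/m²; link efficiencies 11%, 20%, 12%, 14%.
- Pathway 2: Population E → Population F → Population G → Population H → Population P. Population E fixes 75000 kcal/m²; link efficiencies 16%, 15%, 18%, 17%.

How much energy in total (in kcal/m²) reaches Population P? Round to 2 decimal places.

200.55 kcal/m²

Pathway 1: 393600 × 0.11 × 0.2 × 0.12 × 0.14 = 145.47456 kcal/m²
Pathway 2: 75000 × 0.16 × 0.15 × 0.18 × 0.17 = 55.08 kcal/m²
Total at Population P: 145.47456 + 55.08 = 200.55456 kcal/m²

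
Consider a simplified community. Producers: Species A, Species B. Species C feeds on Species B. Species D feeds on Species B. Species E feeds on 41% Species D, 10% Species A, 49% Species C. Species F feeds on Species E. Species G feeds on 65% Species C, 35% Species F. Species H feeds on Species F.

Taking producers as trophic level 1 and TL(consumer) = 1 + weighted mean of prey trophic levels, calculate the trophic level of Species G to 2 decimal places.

3.67

Species C: 1 + 1 = 2
Species D: 1 + 1 = 2
Species E: 1 + (0.41×2 + 0.1×1 + 0.49×2) = 2.9
Species F: 1 + 2.9 = 3.9
Species G: 1 + (0.65×2 + 0.35×3.9) = 3.665
Species H: 1 + 3.9 = 4.9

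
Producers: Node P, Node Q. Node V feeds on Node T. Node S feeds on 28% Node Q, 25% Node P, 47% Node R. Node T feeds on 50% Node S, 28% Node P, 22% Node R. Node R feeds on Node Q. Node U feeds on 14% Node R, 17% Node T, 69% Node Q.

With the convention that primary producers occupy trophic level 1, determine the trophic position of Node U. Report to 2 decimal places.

Node R: 1 + 1 = 2
Node S: 1 + (0.28×1 + 0.25×1 + 0.47×2) = 2.47
Node T: 1 + (0.5×2.47 + 0.28×1 + 0.22×2) = 2.955
Node U: 1 + (0.14×2 + 0.17×2.955 + 0.69×1) = 2.47235
Node V: 1 + 2.955 = 3.955

2.47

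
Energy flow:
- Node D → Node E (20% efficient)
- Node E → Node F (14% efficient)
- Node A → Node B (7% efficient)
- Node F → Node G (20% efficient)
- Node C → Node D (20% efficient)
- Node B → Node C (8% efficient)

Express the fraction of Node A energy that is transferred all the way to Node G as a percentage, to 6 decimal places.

Product of link efficiencies: 0.07 × 0.08 × 0.2 × 0.2 × 0.14 × 0.2 = 0.000006272
As a percentage: 0.000006272 × 100 = 0.000627%

0.000627%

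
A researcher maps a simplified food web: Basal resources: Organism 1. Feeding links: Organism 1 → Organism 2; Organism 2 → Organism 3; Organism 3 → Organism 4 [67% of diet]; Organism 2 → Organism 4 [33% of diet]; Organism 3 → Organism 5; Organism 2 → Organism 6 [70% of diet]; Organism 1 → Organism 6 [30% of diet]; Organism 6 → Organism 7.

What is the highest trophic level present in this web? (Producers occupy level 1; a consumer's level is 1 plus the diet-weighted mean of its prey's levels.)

Organism 2: 1 + 1 = 2
Organism 3: 1 + 2 = 3
Organism 4: 1 + (0.67×3 + 0.33×2) = 3.67
Organism 5: 1 + 3 = 4
Organism 6: 1 + (0.7×2 + 0.3×1) = 2.7
Organism 7: 1 + 2.7 = 3.7

4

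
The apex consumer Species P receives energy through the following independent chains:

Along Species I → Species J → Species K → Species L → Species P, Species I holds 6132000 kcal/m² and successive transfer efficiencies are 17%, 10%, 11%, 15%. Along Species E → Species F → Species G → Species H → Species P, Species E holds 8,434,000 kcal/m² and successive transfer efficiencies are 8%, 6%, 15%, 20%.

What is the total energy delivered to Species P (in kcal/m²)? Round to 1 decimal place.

Via Species I: 6132000 × 0.17 × 0.1 × 0.11 × 0.15 = 1720.026 kcal/m²
Via Species E: 8434000 × 0.08 × 0.06 × 0.15 × 0.2 = 1214.496 kcal/m²
Total at Species P: 1720.026 + 1214.496 = 2934.522 kcal/m²

2934.5 kcal/m²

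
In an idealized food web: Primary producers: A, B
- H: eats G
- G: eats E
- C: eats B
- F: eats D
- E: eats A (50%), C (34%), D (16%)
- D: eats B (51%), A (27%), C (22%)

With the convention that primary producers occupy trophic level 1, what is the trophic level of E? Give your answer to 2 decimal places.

C: 1 + 1 = 2
D: 1 + (0.51×1 + 0.27×1 + 0.22×2) = 2.22
E: 1 + (0.5×1 + 0.34×2 + 0.16×2.22) = 2.5352
F: 1 + 2.22 = 3.22
G: 1 + 2.5352 = 3.5352
H: 1 + 3.5352 = 4.5352

2.54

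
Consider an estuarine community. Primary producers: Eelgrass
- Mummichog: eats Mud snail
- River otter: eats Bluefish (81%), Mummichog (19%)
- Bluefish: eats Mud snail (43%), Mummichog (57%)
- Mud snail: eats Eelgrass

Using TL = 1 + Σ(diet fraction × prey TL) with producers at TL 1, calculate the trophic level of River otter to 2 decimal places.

Mud snail: 1 + 1 = 2
Mummichog: 1 + 2 = 3
Bluefish: 1 + (0.43×2 + 0.57×3) = 3.57
River otter: 1 + (0.81×3.57 + 0.19×3) = 4.4617

4.46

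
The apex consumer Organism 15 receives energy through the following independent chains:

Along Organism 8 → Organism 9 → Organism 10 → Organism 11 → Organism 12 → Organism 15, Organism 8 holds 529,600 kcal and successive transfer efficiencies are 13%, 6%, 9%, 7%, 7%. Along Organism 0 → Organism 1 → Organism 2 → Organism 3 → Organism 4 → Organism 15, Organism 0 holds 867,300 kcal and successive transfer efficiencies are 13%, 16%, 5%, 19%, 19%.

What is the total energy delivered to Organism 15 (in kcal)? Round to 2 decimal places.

34.38 kcal

Via Organism 8: 529600 × 0.13 × 0.06 × 0.09 × 0.07 × 0.07 = 1.82171808 kcal
Via Organism 0: 867300 × 0.13 × 0.16 × 0.05 × 0.19 × 0.19 = 32.5619112 kcal
Total at Organism 15: 1.82171808 + 32.5619112 = 34.38362928 kcal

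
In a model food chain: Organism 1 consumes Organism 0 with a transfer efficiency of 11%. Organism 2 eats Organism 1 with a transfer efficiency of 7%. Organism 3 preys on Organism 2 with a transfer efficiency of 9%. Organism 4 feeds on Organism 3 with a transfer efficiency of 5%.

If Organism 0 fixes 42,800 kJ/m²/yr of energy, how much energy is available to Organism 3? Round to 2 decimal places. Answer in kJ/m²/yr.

29.66 kJ/m²/yr

Organism 1: 42800 × 0.11 = 4708 kJ/m²/yr
Organism 2: 4708 × 0.07 = 329.56 kJ/m²/yr
Organism 3: 329.56 × 0.09 = 29.6604 kJ/m²/yr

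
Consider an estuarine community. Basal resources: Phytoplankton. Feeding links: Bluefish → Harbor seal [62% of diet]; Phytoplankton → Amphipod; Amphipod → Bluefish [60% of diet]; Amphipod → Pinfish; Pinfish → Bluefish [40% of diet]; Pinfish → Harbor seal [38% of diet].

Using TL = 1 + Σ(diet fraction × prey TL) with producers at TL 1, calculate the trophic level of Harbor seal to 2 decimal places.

Amphipod: 1 + 1 = 2
Pinfish: 1 + 2 = 3
Bluefish: 1 + (0.4×3 + 0.6×2) = 3.4
Harbor seal: 1 + (0.62×3.4 + 0.38×3) = 4.248

4.25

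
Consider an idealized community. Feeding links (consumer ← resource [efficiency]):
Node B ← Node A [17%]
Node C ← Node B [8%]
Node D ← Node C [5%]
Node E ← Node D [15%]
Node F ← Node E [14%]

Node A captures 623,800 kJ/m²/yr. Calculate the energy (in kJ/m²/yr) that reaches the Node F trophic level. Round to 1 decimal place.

8.9 kJ/m²/yr

Node B: 623800 × 0.17 = 106046 kJ/m²/yr
Node C: 106046 × 0.08 = 8483.68 kJ/m²/yr
Node D: 8483.68 × 0.05 = 424.184 kJ/m²/yr
Node E: 424.184 × 0.15 = 63.6276 kJ/m²/yr
Node F: 63.6276 × 0.14 = 8.907864 kJ/m²/yr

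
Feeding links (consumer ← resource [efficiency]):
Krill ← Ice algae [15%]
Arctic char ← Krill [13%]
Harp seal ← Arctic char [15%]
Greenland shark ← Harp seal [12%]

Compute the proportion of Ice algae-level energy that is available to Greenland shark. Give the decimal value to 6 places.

Product of link efficiencies: 0.15 × 0.13 × 0.15 × 0.12 = 0.000351

0.000351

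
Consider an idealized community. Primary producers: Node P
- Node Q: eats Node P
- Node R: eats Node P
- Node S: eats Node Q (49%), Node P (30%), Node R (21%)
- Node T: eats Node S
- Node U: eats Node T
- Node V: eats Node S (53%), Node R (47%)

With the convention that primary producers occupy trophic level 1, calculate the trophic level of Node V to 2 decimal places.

Node Q: 1 + 1 = 2
Node R: 1 + 1 = 2
Node S: 1 + (0.49×2 + 0.3×1 + 0.21×2) = 2.7
Node T: 1 + 2.7 = 3.7
Node U: 1 + 3.7 = 4.7
Node V: 1 + (0.53×2.7 + 0.47×2) = 3.371

3.37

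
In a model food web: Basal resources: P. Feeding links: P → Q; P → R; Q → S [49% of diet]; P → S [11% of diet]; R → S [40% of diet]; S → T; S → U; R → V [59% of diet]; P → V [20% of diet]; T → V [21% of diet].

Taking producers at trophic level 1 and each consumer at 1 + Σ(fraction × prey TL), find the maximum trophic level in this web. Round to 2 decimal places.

Q: 1 + 1 = 2
R: 1 + 1 = 2
S: 1 + (0.49×2 + 0.11×1 + 0.4×2) = 2.89
T: 1 + 2.89 = 3.89
U: 1 + 2.89 = 3.89
V: 1 + (0.59×2 + 0.2×1 + 0.21×3.89) = 3.1969

3.89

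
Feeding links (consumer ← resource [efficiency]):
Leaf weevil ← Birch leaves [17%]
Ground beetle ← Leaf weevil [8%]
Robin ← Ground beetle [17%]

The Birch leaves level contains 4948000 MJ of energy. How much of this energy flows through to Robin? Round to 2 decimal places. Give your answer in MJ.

Leaf weevil: 4948000 × 0.17 = 841160 MJ
Ground beetle: 841160 × 0.08 = 67292.8 MJ
Robin: 67292.8 × 0.17 = 11439.776 MJ

11439.78 MJ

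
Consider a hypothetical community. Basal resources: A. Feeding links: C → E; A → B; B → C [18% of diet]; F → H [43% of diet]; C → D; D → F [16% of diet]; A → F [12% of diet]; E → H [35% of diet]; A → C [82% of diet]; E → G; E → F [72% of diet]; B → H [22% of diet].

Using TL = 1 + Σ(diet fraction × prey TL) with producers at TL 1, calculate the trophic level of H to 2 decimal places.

4.24

B: 1 + 1 = 2
C: 1 + (0.18×2 + 0.82×1) = 2.18
D: 1 + 2.18 = 3.18
E: 1 + 2.18 = 3.18
F: 1 + (0.16×3.18 + 0.12×1 + 0.72×3.18) = 3.9184
G: 1 + 3.18 = 4.18
H: 1 + (0.35×3.18 + 0.43×3.9184 + 0.22×2) = 4.237912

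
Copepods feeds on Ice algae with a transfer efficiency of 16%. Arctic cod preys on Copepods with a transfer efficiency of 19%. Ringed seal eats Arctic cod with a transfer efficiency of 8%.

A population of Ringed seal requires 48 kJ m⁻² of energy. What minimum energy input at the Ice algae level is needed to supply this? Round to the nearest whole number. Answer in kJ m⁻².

Cumulative transfer efficiency: 0.16 × 0.19 × 0.08 = 0.002432
Ice algae energy = 48 / 0.002432 = 19737 kJ m⁻²

19737 kJ m⁻²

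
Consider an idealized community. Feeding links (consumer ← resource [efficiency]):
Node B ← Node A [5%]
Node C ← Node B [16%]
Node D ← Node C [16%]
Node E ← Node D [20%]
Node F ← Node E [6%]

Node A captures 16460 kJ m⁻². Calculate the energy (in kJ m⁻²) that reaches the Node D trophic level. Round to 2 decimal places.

Node B: 16460 × 0.05 = 823 kJ m⁻²
Node C: 823 × 0.16 = 131.68 kJ m⁻²
Node D: 131.68 × 0.16 = 21.0688 kJ m⁻²

21.07 kJ m⁻²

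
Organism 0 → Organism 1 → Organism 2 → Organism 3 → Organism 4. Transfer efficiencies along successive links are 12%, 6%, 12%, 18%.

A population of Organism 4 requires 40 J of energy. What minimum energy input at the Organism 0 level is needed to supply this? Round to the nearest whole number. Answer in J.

Cumulative transfer efficiency: 0.12 × 0.06 × 0.12 × 0.18 = 0.00015552
Organism 0 energy = 40 / 0.00015552 = 257202 J

257202 J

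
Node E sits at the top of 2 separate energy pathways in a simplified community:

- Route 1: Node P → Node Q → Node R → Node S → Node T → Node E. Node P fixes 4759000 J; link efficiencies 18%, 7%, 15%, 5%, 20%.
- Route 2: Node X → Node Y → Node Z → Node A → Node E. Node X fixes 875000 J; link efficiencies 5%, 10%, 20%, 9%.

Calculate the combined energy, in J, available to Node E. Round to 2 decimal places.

Route 1: 4759000 × 0.18 × 0.07 × 0.15 × 0.05 × 0.2 = 89.9451 J
Route 2: 875000 × 0.05 × 0.1 × 0.2 × 0.09 = 78.75 J
Total at Node E: 89.9451 + 78.75 = 168.6951 J

168.70 J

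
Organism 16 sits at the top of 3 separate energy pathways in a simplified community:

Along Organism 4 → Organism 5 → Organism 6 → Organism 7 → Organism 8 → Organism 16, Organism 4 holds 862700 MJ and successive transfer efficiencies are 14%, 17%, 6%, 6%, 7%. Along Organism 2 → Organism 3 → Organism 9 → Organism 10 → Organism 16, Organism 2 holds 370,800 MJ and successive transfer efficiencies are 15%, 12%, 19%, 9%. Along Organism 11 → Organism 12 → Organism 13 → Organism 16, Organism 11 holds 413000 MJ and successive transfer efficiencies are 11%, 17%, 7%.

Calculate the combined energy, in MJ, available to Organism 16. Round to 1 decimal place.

659.9 MJ

Via Organism 4: 862700 × 0.14 × 0.17 × 0.06 × 0.06 × 0.07 = 5.17412952 MJ
Via Organism 2: 370800 × 0.15 × 0.12 × 0.19 × 0.09 = 114.13224 MJ
Via Organism 11: 413000 × 0.11 × 0.17 × 0.07 = 540.617 MJ
Total at Organism 16: 5.17412952 + 114.13224 + 540.617 = 659.92336952 MJ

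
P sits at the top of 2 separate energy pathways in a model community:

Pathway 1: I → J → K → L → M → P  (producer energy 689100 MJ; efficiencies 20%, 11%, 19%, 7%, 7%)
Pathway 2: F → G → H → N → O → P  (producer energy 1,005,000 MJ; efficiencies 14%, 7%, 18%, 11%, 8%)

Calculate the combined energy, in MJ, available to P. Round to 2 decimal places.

Pathway 1: 689100 × 0.2 × 0.11 × 0.19 × 0.07 × 0.07 = 14.1141462 MJ
Pathway 2: 1005000 × 0.14 × 0.07 × 0.18 × 0.11 × 0.08 = 15.600816 MJ
Total at P: 14.1141462 + 15.600816 = 29.7149622 MJ

29.71 MJ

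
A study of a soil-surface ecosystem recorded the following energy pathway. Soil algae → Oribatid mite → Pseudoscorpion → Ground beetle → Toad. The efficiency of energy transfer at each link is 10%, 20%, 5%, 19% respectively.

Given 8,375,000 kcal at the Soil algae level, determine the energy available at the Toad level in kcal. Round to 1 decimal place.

1591.3 kcal

Oribatid mite: 8375000 × 0.1 = 837500 kcal
Pseudoscorpion: 837500 × 0.2 = 167500 kcal
Ground beetle: 167500 × 0.05 = 8375 kcal
Toad: 8375 × 0.19 = 1591.25 kcal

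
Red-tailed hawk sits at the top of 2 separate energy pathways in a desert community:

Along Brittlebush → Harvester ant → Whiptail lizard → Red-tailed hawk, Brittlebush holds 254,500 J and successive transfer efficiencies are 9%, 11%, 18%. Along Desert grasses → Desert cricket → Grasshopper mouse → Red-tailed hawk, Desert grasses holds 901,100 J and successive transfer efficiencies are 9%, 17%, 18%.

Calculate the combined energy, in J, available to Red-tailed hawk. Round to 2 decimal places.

Via Brittlebush: 254500 × 0.09 × 0.11 × 0.18 = 453.519 J
Via Desert grasses: 901100 × 0.09 × 0.17 × 0.18 = 2481.6294 J
Total at Red-tailed hawk: 453.519 + 2481.6294 = 2935.1484 J

2935.15 J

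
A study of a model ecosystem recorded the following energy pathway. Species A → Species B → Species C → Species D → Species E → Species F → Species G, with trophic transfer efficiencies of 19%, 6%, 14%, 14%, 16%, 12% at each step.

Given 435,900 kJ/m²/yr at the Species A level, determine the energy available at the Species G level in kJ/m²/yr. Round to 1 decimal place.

1.9 kJ/m²/yr

Species B: 435900 × 0.19 = 82821 kJ/m²/yr
Species C: 82821 × 0.06 = 4969.26 kJ/m²/yr
Species D: 4969.26 × 0.14 = 695.6964 kJ/m²/yr
Species E: 695.6964 × 0.14 = 97.397496 kJ/m²/yr
Species F: 97.397496 × 0.16 = 15.58359936 kJ/m²/yr
Species G: 15.58359936 × 0.12 = 1.8700319232 kJ/m²/yr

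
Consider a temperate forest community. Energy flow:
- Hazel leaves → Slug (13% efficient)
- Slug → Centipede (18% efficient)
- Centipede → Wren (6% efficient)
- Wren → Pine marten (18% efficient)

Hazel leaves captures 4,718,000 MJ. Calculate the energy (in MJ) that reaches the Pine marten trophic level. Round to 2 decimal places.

1192.33 MJ

Slug: 4718000 × 0.13 = 613340 MJ
Centipede: 613340 × 0.18 = 110401.2 MJ
Wren: 110401.2 × 0.06 = 6624.072 MJ
Pine marten: 6624.072 × 0.18 = 1192.33296 MJ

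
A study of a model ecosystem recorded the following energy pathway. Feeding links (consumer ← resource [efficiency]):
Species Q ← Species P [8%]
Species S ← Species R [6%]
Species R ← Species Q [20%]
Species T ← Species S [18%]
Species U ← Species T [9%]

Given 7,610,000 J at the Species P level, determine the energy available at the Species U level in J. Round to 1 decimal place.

Species Q: 7610000 × 0.08 = 608800 J
Species R: 608800 × 0.2 = 121760 J
Species S: 121760 × 0.06 = 7305.6 J
Species T: 7305.6 × 0.18 = 1315.008 J
Species U: 1315.008 × 0.09 = 118.35072 J

118.4 J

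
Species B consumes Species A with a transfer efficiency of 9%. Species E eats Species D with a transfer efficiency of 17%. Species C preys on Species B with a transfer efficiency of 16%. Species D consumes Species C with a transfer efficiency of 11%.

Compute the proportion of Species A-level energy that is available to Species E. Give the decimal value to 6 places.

Product of link efficiencies: 0.09 × 0.16 × 0.11 × 0.17 = 0.00026928

0.000269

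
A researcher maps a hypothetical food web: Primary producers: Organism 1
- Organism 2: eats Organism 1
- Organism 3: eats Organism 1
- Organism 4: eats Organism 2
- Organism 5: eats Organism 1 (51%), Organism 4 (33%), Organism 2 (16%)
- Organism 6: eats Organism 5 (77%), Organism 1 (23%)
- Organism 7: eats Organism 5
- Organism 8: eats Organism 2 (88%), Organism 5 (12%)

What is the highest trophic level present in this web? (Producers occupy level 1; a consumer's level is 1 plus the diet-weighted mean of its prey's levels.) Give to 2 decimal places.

Organism 2: 1 + 1 = 2
Organism 3: 1 + 1 = 2
Organism 4: 1 + 2 = 3
Organism 5: 1 + (0.51×1 + 0.33×3 + 0.16×2) = 2.82
Organism 6: 1 + (0.77×2.82 + 0.23×1) = 3.4014
Organism 7: 1 + 2.82 = 3.82
Organism 8: 1 + (0.88×2 + 0.12×2.82) = 3.0984

3.82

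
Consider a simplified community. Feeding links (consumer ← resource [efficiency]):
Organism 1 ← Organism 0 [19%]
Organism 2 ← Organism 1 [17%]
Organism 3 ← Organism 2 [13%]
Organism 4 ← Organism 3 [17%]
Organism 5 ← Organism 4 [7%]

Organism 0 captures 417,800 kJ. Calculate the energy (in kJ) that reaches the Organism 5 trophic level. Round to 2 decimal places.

Organism 1: 417800 × 0.19 = 79382 kJ
Organism 2: 79382 × 0.17 = 13494.94 kJ
Organism 3: 13494.94 × 0.13 = 1754.3422 kJ
Organism 4: 1754.3422 × 0.17 = 298.238174 kJ
Organism 5: 298.238174 × 0.07 = 20.87667218 kJ

20.88 kJ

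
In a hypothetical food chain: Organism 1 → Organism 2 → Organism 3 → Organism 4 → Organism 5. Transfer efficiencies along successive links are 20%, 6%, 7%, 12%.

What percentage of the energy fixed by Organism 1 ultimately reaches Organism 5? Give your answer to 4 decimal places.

Product of link efficiencies: 0.2 × 0.06 × 0.07 × 0.12 = 0.0001008
As a percentage: 0.0001008 × 100 = 0.0101%

0.0101%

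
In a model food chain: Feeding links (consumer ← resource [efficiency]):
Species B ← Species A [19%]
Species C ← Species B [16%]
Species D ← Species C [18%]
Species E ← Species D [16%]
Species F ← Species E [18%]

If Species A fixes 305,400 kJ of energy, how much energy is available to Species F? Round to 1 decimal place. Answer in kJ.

48.1 kJ

Species B: 305400 × 0.19 = 58026 kJ
Species C: 58026 × 0.16 = 9284.16 kJ
Species D: 9284.16 × 0.18 = 1671.1488 kJ
Species E: 1671.1488 × 0.16 = 267.383808 kJ
Species F: 267.383808 × 0.18 = 48.12908544 kJ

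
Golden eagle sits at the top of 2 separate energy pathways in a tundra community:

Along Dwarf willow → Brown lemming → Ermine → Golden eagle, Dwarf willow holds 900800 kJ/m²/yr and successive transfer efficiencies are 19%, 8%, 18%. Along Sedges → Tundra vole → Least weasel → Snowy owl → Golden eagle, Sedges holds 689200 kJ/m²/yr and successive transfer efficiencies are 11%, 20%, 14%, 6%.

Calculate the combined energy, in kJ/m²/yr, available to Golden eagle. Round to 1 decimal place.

Via Dwarf willow: 900800 × 0.19 × 0.08 × 0.18 = 2464.5888 kJ/m²/yr
Via Sedges: 689200 × 0.11 × 0.2 × 0.14 × 0.06 = 127.36416 kJ/m²/yr
Total at Golden eagle: 2464.5888 + 127.36416 = 2591.95296 kJ/m²/yr

2592.0 kJ/m²/yr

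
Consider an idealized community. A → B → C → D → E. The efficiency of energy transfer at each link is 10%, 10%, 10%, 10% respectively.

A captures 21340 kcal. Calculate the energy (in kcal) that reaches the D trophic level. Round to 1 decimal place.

21.3 kcal

B: 21340 × 0.1 = 2134 kcal
C: 2134 × 0.1 = 213.4 kcal
D: 213.4 × 0.1 = 21.34 kcal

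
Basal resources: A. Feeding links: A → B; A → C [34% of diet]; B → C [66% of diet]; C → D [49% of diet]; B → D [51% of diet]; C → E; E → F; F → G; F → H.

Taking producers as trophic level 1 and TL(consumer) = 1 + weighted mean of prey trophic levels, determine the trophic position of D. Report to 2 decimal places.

B: 1 + 1 = 2
C: 1 + (0.34×1 + 0.66×2) = 2.66
D: 1 + (0.49×2.66 + 0.51×2) = 3.3234
E: 1 + 2.66 = 3.66
F: 1 + 3.66 = 4.66
G: 1 + 4.66 = 5.66
H: 1 + 4.66 = 5.66

3.32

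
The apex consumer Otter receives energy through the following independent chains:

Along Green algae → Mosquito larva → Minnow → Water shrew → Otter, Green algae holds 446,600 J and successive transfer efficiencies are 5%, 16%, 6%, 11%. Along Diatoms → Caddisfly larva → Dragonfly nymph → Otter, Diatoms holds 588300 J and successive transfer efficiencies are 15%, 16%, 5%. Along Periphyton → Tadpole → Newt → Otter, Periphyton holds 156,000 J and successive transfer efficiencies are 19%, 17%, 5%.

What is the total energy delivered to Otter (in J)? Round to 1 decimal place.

981.5 J

Via Green algae: 446600 × 0.05 × 0.16 × 0.06 × 0.11 = 23.58048 J
Via Diatoms: 588300 × 0.15 × 0.16 × 0.05 = 705.96 J
Via Periphyton: 156000 × 0.19 × 0.17 × 0.05 = 251.94 J
Total at Otter: 23.58048 + 705.96 + 251.94 = 981.48048 J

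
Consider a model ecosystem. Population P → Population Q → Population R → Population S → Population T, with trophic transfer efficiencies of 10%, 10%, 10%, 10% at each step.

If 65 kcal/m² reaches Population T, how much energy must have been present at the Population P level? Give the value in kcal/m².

650000 kcal/m²

Cumulative transfer efficiency: 0.1 × 0.1 × 0.1 × 0.1 = 0.0001
Population P energy = 65 / 0.0001 = 650000 kcal/m²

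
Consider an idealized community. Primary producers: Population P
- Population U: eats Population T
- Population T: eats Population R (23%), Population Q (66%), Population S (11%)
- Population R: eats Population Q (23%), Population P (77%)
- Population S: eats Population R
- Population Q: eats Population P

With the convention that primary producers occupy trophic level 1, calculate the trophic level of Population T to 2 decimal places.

3.19

Population Q: 1 + 1 = 2
Population R: 1 + (0.23×2 + 0.77×1) = 2.23
Population S: 1 + 2.23 = 3.23
Population T: 1 + (0.23×2.23 + 0.66×2 + 0.11×3.23) = 3.1882
Population U: 1 + 3.1882 = 4.1882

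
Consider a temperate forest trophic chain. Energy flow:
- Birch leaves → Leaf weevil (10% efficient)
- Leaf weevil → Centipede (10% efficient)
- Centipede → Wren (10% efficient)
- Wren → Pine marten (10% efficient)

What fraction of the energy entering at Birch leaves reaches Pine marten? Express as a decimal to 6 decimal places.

Product of link efficiencies: 0.1 × 0.1 × 0.1 × 0.1 = 0.0001

0.000100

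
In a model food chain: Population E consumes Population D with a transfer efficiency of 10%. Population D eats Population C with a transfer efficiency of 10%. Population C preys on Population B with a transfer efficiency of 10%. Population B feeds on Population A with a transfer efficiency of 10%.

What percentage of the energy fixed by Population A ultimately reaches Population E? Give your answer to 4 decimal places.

0.0100%

Product of link efficiencies: 0.1 × 0.1 × 0.1 × 0.1 = 0.0001
As a percentage: 0.0001 × 100 = 0.0100%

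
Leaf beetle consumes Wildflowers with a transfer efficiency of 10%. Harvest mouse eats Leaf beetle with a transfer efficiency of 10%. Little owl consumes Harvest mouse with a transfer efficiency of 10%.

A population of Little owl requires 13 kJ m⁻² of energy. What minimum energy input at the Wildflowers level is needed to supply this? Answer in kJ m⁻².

13000 kJ m⁻²

Cumulative transfer efficiency: 0.1 × 0.1 × 0.1 = 0.001
Wildflowers energy = 13 / 0.001 = 13000 kJ m⁻²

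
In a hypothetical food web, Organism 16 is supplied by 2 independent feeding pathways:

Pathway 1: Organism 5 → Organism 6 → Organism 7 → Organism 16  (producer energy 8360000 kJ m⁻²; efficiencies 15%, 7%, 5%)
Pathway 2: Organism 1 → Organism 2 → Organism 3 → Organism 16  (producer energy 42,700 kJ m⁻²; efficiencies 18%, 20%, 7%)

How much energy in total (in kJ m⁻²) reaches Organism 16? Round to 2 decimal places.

Pathway 1: 8360000 × 0.15 × 0.07 × 0.05 = 4389 kJ m⁻²
Pathway 2: 42700 × 0.18 × 0.2 × 0.07 = 107.604 kJ m⁻²
Total at Organism 16: 4389 + 107.604 = 4496.604 kJ m⁻²

4496.60 kJ m⁻²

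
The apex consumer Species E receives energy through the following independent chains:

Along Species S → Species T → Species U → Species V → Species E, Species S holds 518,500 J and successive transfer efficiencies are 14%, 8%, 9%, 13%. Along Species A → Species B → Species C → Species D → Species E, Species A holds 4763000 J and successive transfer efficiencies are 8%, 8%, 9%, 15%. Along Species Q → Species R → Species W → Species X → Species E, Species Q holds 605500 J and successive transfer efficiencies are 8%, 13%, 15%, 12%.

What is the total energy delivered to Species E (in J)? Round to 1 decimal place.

Via Species S: 518500 × 0.14 × 0.08 × 0.09 × 0.13 = 67.94424 J
Via Species A: 4763000 × 0.08 × 0.08 × 0.09 × 0.15 = 411.5232 J
Via Species Q: 605500 × 0.08 × 0.13 × 0.15 × 0.12 = 113.3496 J
Total at Species E: 67.94424 + 411.5232 + 113.3496 = 592.81704 J

592.8 J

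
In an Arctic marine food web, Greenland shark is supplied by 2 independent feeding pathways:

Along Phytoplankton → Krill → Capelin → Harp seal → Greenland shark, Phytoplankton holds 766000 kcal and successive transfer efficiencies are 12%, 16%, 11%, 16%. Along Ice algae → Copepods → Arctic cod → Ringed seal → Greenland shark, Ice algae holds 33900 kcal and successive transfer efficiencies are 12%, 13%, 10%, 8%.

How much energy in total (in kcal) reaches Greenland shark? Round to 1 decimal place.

Via Phytoplankton: 766000 × 0.12 × 0.16 × 0.11 × 0.16 = 258.84672 kcal
Via Ice algae: 33900 × 0.12 × 0.13 × 0.1 × 0.08 = 4.23072 kcal
Total at Greenland shark: 258.84672 + 4.23072 = 263.07744 kcal

263.1 kcal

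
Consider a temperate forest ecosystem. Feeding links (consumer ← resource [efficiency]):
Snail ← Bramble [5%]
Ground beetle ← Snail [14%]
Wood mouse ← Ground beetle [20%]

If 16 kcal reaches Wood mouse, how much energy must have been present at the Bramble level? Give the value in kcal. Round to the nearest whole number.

11429 kcal

Cumulative transfer efficiency: 0.05 × 0.14 × 0.2 = 0.0014
Bramble energy = 16 / 0.0014 = 11429 kcal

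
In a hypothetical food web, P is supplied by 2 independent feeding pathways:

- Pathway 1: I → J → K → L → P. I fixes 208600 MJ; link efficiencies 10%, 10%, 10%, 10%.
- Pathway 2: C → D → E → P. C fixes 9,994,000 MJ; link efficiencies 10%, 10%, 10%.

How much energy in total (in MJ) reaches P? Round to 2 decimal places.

10014.86 MJ

Pathway 1: 208600 × 0.1 × 0.1 × 0.1 × 0.1 = 20.86 MJ
Pathway 2: 9994000 × 0.1 × 0.1 × 0.1 = 9994 MJ
Total at P: 20.86 + 9994 = 10014.86 MJ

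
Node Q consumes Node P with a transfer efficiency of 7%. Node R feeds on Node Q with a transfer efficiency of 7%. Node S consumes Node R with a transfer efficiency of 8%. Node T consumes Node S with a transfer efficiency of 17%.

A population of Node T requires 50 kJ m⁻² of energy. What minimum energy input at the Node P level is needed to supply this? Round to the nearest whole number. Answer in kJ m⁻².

750300 kJ m⁻²

Cumulative transfer efficiency: 0.07 × 0.07 × 0.08 × 0.17 = 0.00006664
Node P energy = 50 / 0.00006664 = 750300 kJ m⁻²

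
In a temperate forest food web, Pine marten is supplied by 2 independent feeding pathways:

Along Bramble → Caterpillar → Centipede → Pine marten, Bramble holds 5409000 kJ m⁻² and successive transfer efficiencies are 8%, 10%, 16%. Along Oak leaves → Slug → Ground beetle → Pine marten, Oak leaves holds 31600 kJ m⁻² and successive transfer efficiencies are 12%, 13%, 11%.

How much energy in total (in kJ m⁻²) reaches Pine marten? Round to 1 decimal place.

Via Bramble: 5409000 × 0.08 × 0.1 × 0.16 = 6923.52 kJ m⁻²
Via Oak leaves: 31600 × 0.12 × 0.13 × 0.11 = 54.2256 kJ m⁻²
Total at Pine marten: 6923.52 + 54.2256 = 6977.7456 kJ m⁻²

6977.7 kJ m⁻²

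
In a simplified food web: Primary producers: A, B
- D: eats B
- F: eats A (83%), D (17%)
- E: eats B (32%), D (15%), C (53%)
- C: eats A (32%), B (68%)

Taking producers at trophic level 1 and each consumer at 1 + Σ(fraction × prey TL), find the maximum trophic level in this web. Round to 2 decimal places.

C: 1 + (0.32×1 + 0.68×1) = 2
D: 1 + 1 = 2
E: 1 + (0.32×1 + 0.15×2 + 0.53×2) = 2.68
F: 1 + (0.83×1 + 0.17×2) = 2.17

2.68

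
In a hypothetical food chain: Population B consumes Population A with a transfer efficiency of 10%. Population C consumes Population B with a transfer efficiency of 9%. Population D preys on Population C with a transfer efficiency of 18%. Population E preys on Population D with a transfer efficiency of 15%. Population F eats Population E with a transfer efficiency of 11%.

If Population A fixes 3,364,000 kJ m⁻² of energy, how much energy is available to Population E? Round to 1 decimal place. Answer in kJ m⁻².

817.5 kJ m⁻²

Population B: 3364000 × 0.1 = 336400 kJ m⁻²
Population C: 336400 × 0.09 = 30276 kJ m⁻²
Population D: 30276 × 0.18 = 5449.68 kJ m⁻²
Population E: 5449.68 × 0.15 = 817.452 kJ m⁻²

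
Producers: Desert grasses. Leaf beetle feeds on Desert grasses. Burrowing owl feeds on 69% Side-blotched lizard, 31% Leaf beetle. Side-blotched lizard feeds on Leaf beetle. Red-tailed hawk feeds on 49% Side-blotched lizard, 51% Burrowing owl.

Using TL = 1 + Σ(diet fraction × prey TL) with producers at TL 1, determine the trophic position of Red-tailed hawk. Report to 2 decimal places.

Leaf beetle: 1 + 1 = 2
Side-blotched lizard: 1 + 2 = 3
Burrowing owl: 1 + (0.69×3 + 0.31×2) = 3.69
Red-tailed hawk: 1 + (0.49×3 + 0.51×3.69) = 4.3519

4.35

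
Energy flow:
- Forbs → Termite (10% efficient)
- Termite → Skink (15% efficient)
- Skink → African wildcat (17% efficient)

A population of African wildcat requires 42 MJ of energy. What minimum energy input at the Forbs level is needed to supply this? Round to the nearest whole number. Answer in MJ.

Cumulative transfer efficiency: 0.1 × 0.15 × 0.17 = 0.00255
Forbs energy = 42 / 0.00255 = 16471 MJ

16471 MJ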